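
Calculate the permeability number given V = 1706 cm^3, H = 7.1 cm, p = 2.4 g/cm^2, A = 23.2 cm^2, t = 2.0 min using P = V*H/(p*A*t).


Formula: Permeability Number P = (V * H) / (p * A * t)
Numerator: V * H = 1706 * 7.1 = 12112.6
Denominator: p * A * t = 2.4 * 23.2 * 2.0 = 111.36
P = 12112.6 / 111.36 = 108.7698

108.7698


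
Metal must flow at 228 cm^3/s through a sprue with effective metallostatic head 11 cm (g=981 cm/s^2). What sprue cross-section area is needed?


Formula: v = sqrt(2*g*h), A = Q/v
Velocity: v = sqrt(2 * 981 * 11) = sqrt(21582) = 146.9081 cm/s
Sprue area: A = Q / v = 228 / 146.9081 = 1.5520 cm^2

Final answer: 1.5520 cm^2


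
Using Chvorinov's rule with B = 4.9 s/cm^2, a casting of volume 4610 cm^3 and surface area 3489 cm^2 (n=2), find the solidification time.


Formula: t_s = B * (V/A)^n  (Chvorinov's rule, n=2)
Modulus M = V/A = 4610/3489 = 1.321296 cm
M^2 = 1.321296^2 = 1.745823 cm^2
t_s = 4.9 * 1.745823 = 8.5545 s

Answer: 8.5545 s


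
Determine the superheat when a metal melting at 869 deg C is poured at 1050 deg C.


Formula: Superheat = T_pour - T_melt
Superheat = 1050 - 869 = 181 deg C

Final answer: 181 deg C


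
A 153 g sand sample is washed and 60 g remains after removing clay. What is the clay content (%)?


Formula: Clay% = (W_total - W_washed) / W_total * 100
Clay mass = 153 - 60 = 93 g
Clay% = 93 / 153 * 100 = 60.7843%

Answer: 60.7843%


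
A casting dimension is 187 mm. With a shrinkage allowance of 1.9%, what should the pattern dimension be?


Formula: L_pattern = L_casting * (1 + shrinkage_rate/100)
Shrinkage factor = 1 + 1.9/100 = 1.019
L_pattern = 187 mm * 1.019 = 190.5530 mm

190.5530 mm


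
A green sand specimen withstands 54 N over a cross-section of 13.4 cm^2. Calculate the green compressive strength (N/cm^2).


Formula: Compressive Strength = Force / Area
Strength = 54 N / 13.4 cm^2 = 4.0299 N/cm^2

4.0299 N/cm^2


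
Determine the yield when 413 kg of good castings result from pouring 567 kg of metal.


Formula: Casting Yield = (W_good / W_total) * 100
Yield = (413 kg / 567 kg) * 100 = 72.8395%


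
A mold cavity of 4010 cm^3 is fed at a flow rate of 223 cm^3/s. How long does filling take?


Formula: t_fill = V_mold / Q_flow
t = 4010 cm^3 / 223 cm^3/s = 17.9821 s


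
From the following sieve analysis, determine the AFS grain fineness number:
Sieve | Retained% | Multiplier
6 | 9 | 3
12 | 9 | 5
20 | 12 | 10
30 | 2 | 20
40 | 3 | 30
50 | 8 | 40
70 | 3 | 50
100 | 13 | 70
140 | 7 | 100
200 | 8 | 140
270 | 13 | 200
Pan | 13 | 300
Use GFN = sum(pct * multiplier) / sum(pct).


Formula: GFN = sum(pct * multiplier) / sum(pct)
sum(pct * multiplier) = 10022
sum(pct) = 100
GFN = 10022 / 100 = 100.22

Answer: 100.22


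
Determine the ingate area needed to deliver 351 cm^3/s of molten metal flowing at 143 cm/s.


Formula: A_ingate = Q / v  (continuity equation)
A = 351 cm^3/s / 143 cm/s = 2.4545 cm^2

Final answer: 2.4545 cm^2


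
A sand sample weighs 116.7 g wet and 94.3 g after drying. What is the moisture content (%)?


Formula: MC = (W_wet - W_dry) / W_wet * 100
Water mass = 116.7 - 94.3 = 22.4 g
MC = 22.4 / 116.7 * 100 = 19.1945%

Final answer: 19.1945%


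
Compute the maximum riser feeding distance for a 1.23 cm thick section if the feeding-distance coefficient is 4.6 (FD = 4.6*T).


Formula: FD = 4.6 * T  (riser feeding-distance rule)
FD = 4.6 * 1.23 cm = 5.6580 cm


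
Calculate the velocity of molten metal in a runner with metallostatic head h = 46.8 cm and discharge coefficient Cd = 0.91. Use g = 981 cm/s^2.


Formula: v = Cd * sqrt(2 * g * h)  (Torricelli with discharge coefficient)
2*g*h = 2 * 981 * 46.8 = 91821.6 cm^2/s^2
sqrt(91821.6) = 303.02079 cm/s
v = 0.91 * 303.02079 = 275.7489 cm/s

Answer: 275.7489 cm/s


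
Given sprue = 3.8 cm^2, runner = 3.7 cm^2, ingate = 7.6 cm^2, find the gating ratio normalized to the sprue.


Sprue:Runner:Ingate = 1 : 3.7/3.8 : 7.6/3.8 = 1:0.97:2.00

Final answer: 1:0.97:2.00


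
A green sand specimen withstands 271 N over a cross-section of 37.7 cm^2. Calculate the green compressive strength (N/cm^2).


Formula: Compressive Strength = Force / Area
Strength = 271 N / 37.7 cm^2 = 7.1883 N/cm^2

7.1883 N/cm^2


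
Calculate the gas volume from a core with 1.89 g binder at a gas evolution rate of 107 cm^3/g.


Formula: V_gas = W_binder * gas_evolution_rate
V = 1.89 g * 107 cm^3/g = 202.2300 cm^3

Final answer: 202.2300 cm^3


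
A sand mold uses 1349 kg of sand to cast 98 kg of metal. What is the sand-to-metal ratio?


Formula: Sand-to-Metal Ratio = W_sand / W_metal
Ratio = 1349 kg / 98 kg = 13.7653

13.7653


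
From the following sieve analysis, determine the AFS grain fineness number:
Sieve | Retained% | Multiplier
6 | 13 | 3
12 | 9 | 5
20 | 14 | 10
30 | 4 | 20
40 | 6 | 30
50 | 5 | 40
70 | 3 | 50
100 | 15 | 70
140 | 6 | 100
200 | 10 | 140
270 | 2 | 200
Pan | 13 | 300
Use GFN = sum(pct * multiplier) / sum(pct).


Formula: GFN = sum(pct * multiplier) / sum(pct)
sum(pct * multiplier) = 8184
sum(pct) = 100
GFN = 8184 / 100 = 81.84


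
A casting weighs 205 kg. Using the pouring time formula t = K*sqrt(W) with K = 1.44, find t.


Formula: t = K * sqrt(W)
sqrt(W) = sqrt(205) = 14.31782
t = 1.44 * 14.31782 = 20.6177 s

20.6177 s


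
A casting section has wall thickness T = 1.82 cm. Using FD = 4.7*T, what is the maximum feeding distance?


Formula: FD = 4.7 * T  (riser feeding-distance rule)
FD = 4.7 * 1.82 cm = 8.5540 cm


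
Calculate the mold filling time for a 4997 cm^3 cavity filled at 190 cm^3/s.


Formula: t_fill = V_mold / Q_flow
t = 4997 cm^3 / 190 cm^3/s = 26.3000 s

26.3000 s


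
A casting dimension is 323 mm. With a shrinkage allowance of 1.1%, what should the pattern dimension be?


Formula: L_pattern = L_casting * (1 + shrinkage_rate/100)
Shrinkage factor = 1 + 1.1/100 = 1.011
L_pattern = 323 mm * 1.011 = 326.5530 mm

326.5530 mm


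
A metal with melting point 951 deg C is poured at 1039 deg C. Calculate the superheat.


Formula: Superheat = T_pour - T_melt
Superheat = 1039 - 951 = 88 deg C

88 deg C


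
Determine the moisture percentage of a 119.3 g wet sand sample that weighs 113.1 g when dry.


Formula: MC = (W_wet - W_dry) / W_wet * 100
Water mass = 119.3 - 113.1 = 6.2 g
MC = 6.2 / 119.3 * 100 = 5.1970%


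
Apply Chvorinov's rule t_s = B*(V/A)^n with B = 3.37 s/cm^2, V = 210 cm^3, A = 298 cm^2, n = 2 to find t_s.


Formula: t_s = B * (V/A)^n  (Chvorinov's rule, n=2)
Modulus M = V/A = 210/298 = 0.704698 cm
M^2 = 0.704698^2 = 0.496599 cm^2
t_s = 3.37 * 0.496599 = 1.6735 s

Final answer: 1.6735 s


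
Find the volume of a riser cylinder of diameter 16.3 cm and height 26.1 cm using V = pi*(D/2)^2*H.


Formula: V = pi * (D/2)^2 * H  (cylinder volume)
Radius = D/2 = 16.3/2 = 8.15 cm
V = pi * 8.15^2 * 26.1 = 5446.3506 cm^3

Final answer: 5446.3506 cm^3


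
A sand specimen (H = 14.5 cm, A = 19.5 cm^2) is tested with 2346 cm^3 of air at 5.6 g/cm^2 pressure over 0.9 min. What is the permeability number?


Formula: Permeability Number P = (V * H) / (p * A * t)
Numerator: V * H = 2346 * 14.5 = 34017.0
Denominator: p * A * t = 5.6 * 19.5 * 0.9 = 98.28
P = 34017.0 / 98.28 = 346.1233


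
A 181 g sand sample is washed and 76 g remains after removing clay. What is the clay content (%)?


Formula: Clay% = (W_total - W_washed) / W_total * 100
Clay mass = 181 - 76 = 105 g
Clay% = 105 / 181 * 100 = 58.0110%

Answer: 58.0110%


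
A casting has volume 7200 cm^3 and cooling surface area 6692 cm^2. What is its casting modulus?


Formula: Casting Modulus M = V / A
M = 7200 cm^3 / 6692 cm^2 = 1.0759 cm


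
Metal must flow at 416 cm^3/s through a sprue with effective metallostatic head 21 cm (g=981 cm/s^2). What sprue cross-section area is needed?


Formula: v = sqrt(2*g*h), A = Q/v
Velocity: v = sqrt(2 * 981 * 21) = sqrt(41202) = 202.9828 cm/s
Sprue area: A = Q / v = 416 / 202.9828 = 2.0494 cm^2

Answer: 2.0494 cm^2


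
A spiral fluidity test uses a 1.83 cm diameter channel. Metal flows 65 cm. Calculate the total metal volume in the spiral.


Formula: V = pi * (d/2)^2 * L  (cylinder volume)
Radius = 1.83/2 = 0.915 cm
V = pi * 0.915^2 * 65 = 170.9643 cm^3

Final answer: 170.9643 cm^3


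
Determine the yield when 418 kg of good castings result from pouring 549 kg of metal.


Formula: Casting Yield = (W_good / W_total) * 100
Yield = (418 kg / 549 kg) * 100 = 76.1384%


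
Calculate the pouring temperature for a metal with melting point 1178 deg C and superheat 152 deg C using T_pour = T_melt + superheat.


Formula: T_pour = T_melt + Superheat
T_pour = 1178 + 152 = 1330 deg C

1330 deg C


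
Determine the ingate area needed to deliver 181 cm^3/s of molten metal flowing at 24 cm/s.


Formula: A_ingate = Q / v  (continuity equation)
A = 181 cm^3/s / 24 cm/s = 7.5417 cm^2

Final answer: 7.5417 cm^2


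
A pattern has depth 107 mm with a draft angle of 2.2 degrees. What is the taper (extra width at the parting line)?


Formula: taper = depth * tan(draft_angle)
tan(2.2 deg) = 0.0384161
taper = 107 mm * 0.0384161 = 4.1105 mm

4.1105 mm


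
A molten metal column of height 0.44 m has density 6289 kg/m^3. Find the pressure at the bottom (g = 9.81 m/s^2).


Formula: P = rho * g * h
rho * g = 6289 * 9.81 = 61695.09 N/m^3
P = 61695.09 * 0.44 = 27145.8396 Pa

Answer: 27145.8396 Pa


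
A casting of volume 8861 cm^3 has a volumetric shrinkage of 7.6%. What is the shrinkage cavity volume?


Formula: V_shrink = V_casting * shrinkage_pct / 100
V_shrink = 8861 cm^3 * 7.6 / 100 = 673.4360 cm^3

Answer: 673.4360 cm^3


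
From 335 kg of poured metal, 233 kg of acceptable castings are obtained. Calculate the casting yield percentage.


Formula: Casting Yield = (W_good / W_total) * 100
Yield = (233 kg / 335 kg) * 100 = 69.5522%


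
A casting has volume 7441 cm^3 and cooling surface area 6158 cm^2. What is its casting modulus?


Formula: Casting Modulus M = V / A
M = 7441 cm^3 / 6158 cm^2 = 1.2083 cm

Final answer: 1.2083 cm


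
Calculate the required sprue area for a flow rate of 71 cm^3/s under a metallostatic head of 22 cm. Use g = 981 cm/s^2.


Formula: v = sqrt(2*g*h), A = Q/v
Velocity: v = sqrt(2 * 981 * 22) = sqrt(43164) = 207.7595 cm/s
Sprue area: A = Q / v = 71 / 207.7595 = 0.3417 cm^2

Answer: 0.3417 cm^2


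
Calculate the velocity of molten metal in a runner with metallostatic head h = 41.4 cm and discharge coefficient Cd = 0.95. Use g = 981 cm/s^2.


Formula: v = Cd * sqrt(2 * g * h)  (Torricelli with discharge coefficient)
2*g*h = 2 * 981 * 41.4 = 81226.8 cm^2/s^2
sqrt(81226.8) = 285.00316 cm/s
v = 0.95 * 285.00316 = 270.7530 cm/s

Final answer: 270.7530 cm/s


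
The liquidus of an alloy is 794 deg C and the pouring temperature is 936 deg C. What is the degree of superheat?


Formula: Superheat = T_pour - T_melt
Superheat = 936 - 794 = 142 deg C

Answer: 142 deg C


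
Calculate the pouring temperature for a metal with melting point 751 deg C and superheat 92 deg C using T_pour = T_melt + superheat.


Formula: T_pour = T_melt + Superheat
T_pour = 751 + 92 = 843 deg C

Answer: 843 deg C


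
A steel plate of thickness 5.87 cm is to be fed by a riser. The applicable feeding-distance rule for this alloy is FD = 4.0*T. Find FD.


Formula: FD = 4.0 * T  (riser feeding-distance rule)
FD = 4.0 * 5.87 cm = 23.4800 cm

Answer: 23.4800 cm


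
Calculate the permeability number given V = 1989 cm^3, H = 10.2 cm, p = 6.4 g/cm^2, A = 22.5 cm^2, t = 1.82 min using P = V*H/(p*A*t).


Formula: Permeability Number P = (V * H) / (p * A * t)
Numerator: V * H = 1989 * 10.2 = 20287.8
Denominator: p * A * t = 6.4 * 22.5 * 1.82 = 262.08
P = 20287.8 / 262.08 = 77.4107

77.4107


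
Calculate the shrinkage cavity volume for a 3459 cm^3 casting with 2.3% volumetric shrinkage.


Formula: V_shrink = V_casting * shrinkage_pct / 100
V_shrink = 3459 cm^3 * 2.3 / 100 = 79.5570 cm^3


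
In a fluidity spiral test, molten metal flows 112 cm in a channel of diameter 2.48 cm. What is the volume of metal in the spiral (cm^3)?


Formula: V = pi * (d/2)^2 * L  (cylinder volume)
Radius = 2.48/2 = 1.24 cm
V = pi * 1.24^2 * 112 = 541.0174 cm^3

Final answer: 541.0174 cm^3


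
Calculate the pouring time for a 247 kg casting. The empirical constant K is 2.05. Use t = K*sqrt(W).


Formula: t = K * sqrt(W)
sqrt(W) = sqrt(247) = 15.71623
t = 2.05 * 15.71623 = 32.2183 s

32.2183 s


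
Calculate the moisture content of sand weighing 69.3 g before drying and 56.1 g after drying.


Formula: MC = (W_wet - W_dry) / W_wet * 100
Water mass = 69.3 - 56.1 = 13.2 g
MC = 13.2 / 69.3 * 100 = 19.0476%

Final answer: 19.0476%


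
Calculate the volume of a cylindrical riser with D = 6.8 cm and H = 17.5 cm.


Formula: V = pi * (D/2)^2 * H  (cylinder volume)
Radius = D/2 = 6.8/2 = 3.4 cm
V = pi * 3.4^2 * 17.5 = 635.5442 cm^3

Answer: 635.5442 cm^3


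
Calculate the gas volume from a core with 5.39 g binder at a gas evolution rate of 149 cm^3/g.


Formula: V_gas = W_binder * gas_evolution_rate
V = 5.39 g * 149 cm^3/g = 803.1100 cm^3

Final answer: 803.1100 cm^3


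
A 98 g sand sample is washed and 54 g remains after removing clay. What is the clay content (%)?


Formula: Clay% = (W_total - W_washed) / W_total * 100
Clay mass = 98 - 54 = 44 g
Clay% = 44 / 98 * 100 = 44.8980%


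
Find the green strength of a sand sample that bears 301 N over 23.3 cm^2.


Formula: Compressive Strength = Force / Area
Strength = 301 N / 23.3 cm^2 = 12.9185 N/cm^2

12.9185 N/cm^2


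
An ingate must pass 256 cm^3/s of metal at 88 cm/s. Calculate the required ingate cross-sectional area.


Formula: A_ingate = Q / v  (continuity equation)
A = 256 cm^3/s / 88 cm/s = 2.9091 cm^2


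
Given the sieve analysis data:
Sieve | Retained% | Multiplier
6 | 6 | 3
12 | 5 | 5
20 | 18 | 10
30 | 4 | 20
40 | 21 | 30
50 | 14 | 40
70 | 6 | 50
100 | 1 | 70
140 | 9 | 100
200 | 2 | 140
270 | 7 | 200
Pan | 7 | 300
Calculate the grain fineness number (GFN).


Formula: GFN = sum(pct * multiplier) / sum(pct)
sum(pct * multiplier) = 6543
sum(pct) = 100
GFN = 6543 / 100 = 65.43

Answer: 65.43


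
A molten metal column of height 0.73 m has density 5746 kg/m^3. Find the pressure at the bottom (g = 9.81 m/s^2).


Formula: P = rho * g * h
rho * g = 5746 * 9.81 = 56368.26 N/m^3
P = 56368.26 * 0.73 = 41148.8298 Pa

Answer: 41148.8298 Pa


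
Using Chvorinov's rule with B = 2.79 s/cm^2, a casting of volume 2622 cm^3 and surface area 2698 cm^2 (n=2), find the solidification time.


Formula: t_s = B * (V/A)^n  (Chvorinov's rule, n=2)
Modulus M = V/A = 2622/2698 = 0.971831 cm
M^2 = 0.971831^2 = 0.944455 cm^2
t_s = 2.79 * 0.944455 = 2.6350 s

Answer: 2.6350 s


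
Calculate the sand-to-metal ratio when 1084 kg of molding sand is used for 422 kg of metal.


Formula: Sand-to-Metal Ratio = W_sand / W_metal
Ratio = 1084 kg / 422 kg = 2.5687

2.5687


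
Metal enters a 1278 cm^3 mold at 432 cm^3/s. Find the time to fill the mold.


Formula: t_fill = V_mold / Q_flow
t = 1278 cm^3 / 432 cm^3/s = 2.9583 s

Answer: 2.9583 s


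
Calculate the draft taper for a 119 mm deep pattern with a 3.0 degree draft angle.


Formula: taper = depth * tan(draft_angle)
tan(3.0 deg) = 0.0524078
taper = 119 mm * 0.0524078 = 6.2365 mm


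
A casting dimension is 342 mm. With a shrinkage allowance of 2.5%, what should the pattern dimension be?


Formula: L_pattern = L_casting * (1 + shrinkage_rate/100)
Shrinkage factor = 1 + 2.5/100 = 1.025
L_pattern = 342 mm * 1.025 = 350.5500 mm

Final answer: 350.5500 mm


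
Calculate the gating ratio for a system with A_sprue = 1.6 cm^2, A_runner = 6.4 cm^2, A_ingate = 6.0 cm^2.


Sprue:Runner:Ingate = 1 : 6.4/1.6 : 6.0/1.6 = 1:4.00:3.75

Final answer: 1:4.00:3.75


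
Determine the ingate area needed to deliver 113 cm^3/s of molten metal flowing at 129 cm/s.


Formula: A_ingate = Q / v  (continuity equation)
A = 113 cm^3/s / 129 cm/s = 0.8760 cm^2

0.8760 cm^2


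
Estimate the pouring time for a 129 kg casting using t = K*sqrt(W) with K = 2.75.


Formula: t = K * sqrt(W)
sqrt(W) = sqrt(129) = 11.35782
t = 2.75 * 11.35782 = 31.2340 s

Answer: 31.2340 s


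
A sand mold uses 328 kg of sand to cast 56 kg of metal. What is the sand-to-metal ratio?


Formula: Sand-to-Metal Ratio = W_sand / W_metal
Ratio = 328 kg / 56 kg = 5.8571


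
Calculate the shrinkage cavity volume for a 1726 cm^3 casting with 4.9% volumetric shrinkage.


Formula: V_shrink = V_casting * shrinkage_pct / 100
V_shrink = 1726 cm^3 * 4.9 / 100 = 84.5740 cm^3

Answer: 84.5740 cm^3


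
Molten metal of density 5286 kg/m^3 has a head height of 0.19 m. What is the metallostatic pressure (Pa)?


Formula: P = rho * g * h
rho * g = 5286 * 9.81 = 51855.66 N/m^3
P = 51855.66 * 0.19 = 9852.5754 Pa

9852.5754 Pa


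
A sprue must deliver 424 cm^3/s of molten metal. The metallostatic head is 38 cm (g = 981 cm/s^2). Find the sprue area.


Formula: v = sqrt(2*g*h), A = Q/v
Velocity: v = sqrt(2 * 981 * 38) = sqrt(74556) = 273.0494 cm/s
Sprue area: A = Q / v = 424 / 273.0494 = 1.5528 cm^2


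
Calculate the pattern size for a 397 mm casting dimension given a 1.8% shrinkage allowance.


Formula: L_pattern = L_casting * (1 + shrinkage_rate/100)
Shrinkage factor = 1 + 1.8/100 = 1.018
L_pattern = 397 mm * 1.018 = 404.1460 mm

404.1460 mm


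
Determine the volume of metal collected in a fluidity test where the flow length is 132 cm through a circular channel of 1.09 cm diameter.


Formula: V = pi * (d/2)^2 * L  (cylinder volume)
Radius = 1.09/2 = 0.545 cm
V = pi * 0.545^2 * 132 = 123.1734 cm^3


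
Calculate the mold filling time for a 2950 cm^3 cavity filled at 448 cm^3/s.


Formula: t_fill = V_mold / Q_flow
t = 2950 cm^3 / 448 cm^3/s = 6.5848 s


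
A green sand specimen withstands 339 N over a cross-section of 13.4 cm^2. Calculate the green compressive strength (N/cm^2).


Formula: Compressive Strength = Force / Area
Strength = 339 N / 13.4 cm^2 = 25.2985 N/cm^2


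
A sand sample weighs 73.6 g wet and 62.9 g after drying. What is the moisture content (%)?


Formula: MC = (W_wet - W_dry) / W_wet * 100
Water mass = 73.6 - 62.9 = 10.7 g
MC = 10.7 / 73.6 * 100 = 14.5380%

Final answer: 14.5380%


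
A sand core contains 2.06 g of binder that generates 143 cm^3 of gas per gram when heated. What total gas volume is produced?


Formula: V_gas = W_binder * gas_evolution_rate
V = 2.06 g * 143 cm^3/g = 294.5800 cm^3

294.5800 cm^3


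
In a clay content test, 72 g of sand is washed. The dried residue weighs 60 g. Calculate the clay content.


Formula: Clay% = (W_total - W_washed) / W_total * 100
Clay mass = 72 - 60 = 12 g
Clay% = 12 / 72 * 100 = 16.6667%


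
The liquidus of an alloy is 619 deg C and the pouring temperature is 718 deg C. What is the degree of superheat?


Formula: Superheat = T_pour - T_melt
Superheat = 718 - 619 = 99 deg C

Answer: 99 deg C


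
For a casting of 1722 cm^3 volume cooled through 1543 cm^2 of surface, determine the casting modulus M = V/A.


Formula: Casting Modulus M = V / A
M = 1722 cm^3 / 1543 cm^2 = 1.1160 cm

Final answer: 1.1160 cm


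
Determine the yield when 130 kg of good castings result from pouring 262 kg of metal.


Formula: Casting Yield = (W_good / W_total) * 100
Yield = (130 kg / 262 kg) * 100 = 49.6183%

49.6183%


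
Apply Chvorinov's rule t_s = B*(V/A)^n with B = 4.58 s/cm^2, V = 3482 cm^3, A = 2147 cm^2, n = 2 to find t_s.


Formula: t_s = B * (V/A)^n  (Chvorinov's rule, n=2)
Modulus M = V/A = 3482/2147 = 1.621798 cm
M^2 = 1.621798^2 = 2.630229 cm^2
t_s = 4.58 * 2.630229 = 12.0464 s

Final answer: 12.0464 s


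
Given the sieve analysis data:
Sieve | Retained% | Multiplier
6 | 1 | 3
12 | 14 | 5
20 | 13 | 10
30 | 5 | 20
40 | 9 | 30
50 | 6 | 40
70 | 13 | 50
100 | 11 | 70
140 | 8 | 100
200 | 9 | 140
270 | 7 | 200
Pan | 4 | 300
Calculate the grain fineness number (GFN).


Formula: GFN = sum(pct * multiplier) / sum(pct)
sum(pct * multiplier) = 6893
sum(pct) = 100
GFN = 6893 / 100 = 68.93

Final answer: 68.93


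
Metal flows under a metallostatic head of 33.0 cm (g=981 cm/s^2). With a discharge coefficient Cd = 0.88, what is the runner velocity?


Formula: v = Cd * sqrt(2 * g * h)  (Torricelli with discharge coefficient)
2*g*h = 2 * 981 * 33.0 = 64746.0 cm^2/s^2
sqrt(64746.0) = 254.45235 cm/s
v = 0.88 * 254.45235 = 223.9181 cm/s

Answer: 223.9181 cm/s


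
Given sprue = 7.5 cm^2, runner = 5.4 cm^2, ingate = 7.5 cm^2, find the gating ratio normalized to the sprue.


Sprue:Runner:Ingate = 1 : 5.4/7.5 : 7.5/7.5 = 1:0.72:1.00

Answer: 1:0.72:1.00


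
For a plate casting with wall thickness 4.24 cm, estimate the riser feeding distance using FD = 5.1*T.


Formula: FD = 5.1 * T  (riser feeding-distance rule)
FD = 5.1 * 4.24 cm = 21.6240 cm

Answer: 21.6240 cm


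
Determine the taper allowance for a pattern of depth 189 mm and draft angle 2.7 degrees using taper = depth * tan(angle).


Formula: taper = depth * tan(draft_angle)
tan(2.7 deg) = 0.0471588
taper = 189 mm * 0.0471588 = 8.9130 mm

Answer: 8.9130 mm


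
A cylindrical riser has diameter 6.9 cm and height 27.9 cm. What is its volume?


Formula: V = pi * (D/2)^2 * H  (cylinder volume)
Radius = D/2 = 6.9/2 = 3.45 cm
V = pi * 3.45^2 * 27.9 = 1043.2593 cm^3


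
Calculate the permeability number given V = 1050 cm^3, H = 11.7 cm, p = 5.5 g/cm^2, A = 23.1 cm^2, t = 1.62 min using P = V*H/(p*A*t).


Formula: Permeability Number P = (V * H) / (p * A * t)
Numerator: V * H = 1050 * 11.7 = 12285.0
Denominator: p * A * t = 5.5 * 23.1 * 1.62 = 205.821
P = 12285.0 / 205.821 = 59.6878

Answer: 59.6878


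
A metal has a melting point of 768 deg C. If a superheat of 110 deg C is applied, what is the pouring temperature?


Formula: T_pour = T_melt + Superheat
T_pour = 768 + 110 = 878 deg C

878 deg C


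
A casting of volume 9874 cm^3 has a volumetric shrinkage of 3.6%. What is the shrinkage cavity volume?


Formula: V_shrink = V_casting * shrinkage_pct / 100
V_shrink = 9874 cm^3 * 3.6 / 100 = 355.4640 cm^3

355.4640 cm^3


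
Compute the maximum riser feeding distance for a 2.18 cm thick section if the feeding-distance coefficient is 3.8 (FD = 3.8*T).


Formula: FD = 3.8 * T  (riser feeding-distance rule)
FD = 3.8 * 2.18 cm = 8.2840 cm

Answer: 8.2840 cm


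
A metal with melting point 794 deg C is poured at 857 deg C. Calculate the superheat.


Formula: Superheat = T_pour - T_melt
Superheat = 857 - 794 = 63 deg C


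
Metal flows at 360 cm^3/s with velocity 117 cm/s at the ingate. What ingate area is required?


Formula: A_ingate = Q / v  (continuity equation)
A = 360 cm^3/s / 117 cm/s = 3.0769 cm^2

3.0769 cm^2


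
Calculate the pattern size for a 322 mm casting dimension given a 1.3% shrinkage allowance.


Formula: L_pattern = L_casting * (1 + shrinkage_rate/100)
Shrinkage factor = 1 + 1.3/100 = 1.013
L_pattern = 322 mm * 1.013 = 326.1860 mm

326.1860 mm


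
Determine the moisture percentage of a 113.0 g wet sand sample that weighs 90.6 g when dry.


Formula: MC = (W_wet - W_dry) / W_wet * 100
Water mass = 113.0 - 90.6 = 22.4 g
MC = 22.4 / 113.0 * 100 = 19.8230%


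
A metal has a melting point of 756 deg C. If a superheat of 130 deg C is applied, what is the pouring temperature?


Formula: T_pour = T_melt + Superheat
T_pour = 756 + 130 = 886 deg C

886 deg C


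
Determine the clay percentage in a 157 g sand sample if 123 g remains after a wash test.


Formula: Clay% = (W_total - W_washed) / W_total * 100
Clay mass = 157 - 123 = 34 g
Clay% = 34 / 157 * 100 = 21.6561%

Final answer: 21.6561%


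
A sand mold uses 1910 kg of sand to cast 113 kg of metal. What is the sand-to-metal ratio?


Formula: Sand-to-Metal Ratio = W_sand / W_metal
Ratio = 1910 kg / 113 kg = 16.9027

Final answer: 16.9027


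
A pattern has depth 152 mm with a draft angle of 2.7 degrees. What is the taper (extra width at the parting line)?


Formula: taper = depth * tan(draft_angle)
tan(2.7 deg) = 0.0471588
taper = 152 mm * 0.0471588 = 7.1681 mm

Answer: 7.1681 mm


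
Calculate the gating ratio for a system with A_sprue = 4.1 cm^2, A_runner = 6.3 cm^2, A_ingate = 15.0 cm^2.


Sprue:Runner:Ingate = 1 : 6.3/4.1 : 15.0/4.1 = 1:1.54:3.66


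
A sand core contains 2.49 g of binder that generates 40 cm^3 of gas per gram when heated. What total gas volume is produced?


Formula: V_gas = W_binder * gas_evolution_rate
V = 2.49 g * 40 cm^3/g = 99.6000 cm^3

99.6000 cm^3


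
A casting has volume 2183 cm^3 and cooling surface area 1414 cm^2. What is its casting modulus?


Formula: Casting Modulus M = V / A
M = 2183 cm^3 / 1414 cm^2 = 1.5438 cm

Answer: 1.5438 cm


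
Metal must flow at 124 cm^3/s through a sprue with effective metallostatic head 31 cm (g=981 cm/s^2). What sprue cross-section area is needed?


Formula: v = sqrt(2*g*h), A = Q/v
Velocity: v = sqrt(2 * 981 * 31) = sqrt(60822) = 246.6212 cm/s
Sprue area: A = Q / v = 124 / 246.6212 = 0.5028 cm^2

Answer: 0.5028 cm^2


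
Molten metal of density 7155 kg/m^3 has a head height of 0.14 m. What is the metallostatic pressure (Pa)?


Formula: P = rho * g * h
rho * g = 7155 * 9.81 = 70190.55 N/m^3
P = 70190.55 * 0.14 = 9826.6770 Pa


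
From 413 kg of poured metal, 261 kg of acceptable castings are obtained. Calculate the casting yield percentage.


Formula: Casting Yield = (W_good / W_total) * 100
Yield = (261 kg / 413 kg) * 100 = 63.1961%

63.1961%


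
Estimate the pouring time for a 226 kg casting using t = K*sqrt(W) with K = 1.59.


Formula: t = K * sqrt(W)
sqrt(W) = sqrt(226) = 15.03330
t = 1.59 * 15.03330 = 23.9029 s

Final answer: 23.9029 s


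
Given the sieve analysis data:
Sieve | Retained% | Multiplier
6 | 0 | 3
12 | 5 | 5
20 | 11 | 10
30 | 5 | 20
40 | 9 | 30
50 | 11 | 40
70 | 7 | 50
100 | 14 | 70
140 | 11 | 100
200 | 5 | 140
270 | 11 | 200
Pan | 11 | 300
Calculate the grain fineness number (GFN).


Formula: GFN = sum(pct * multiplier) / sum(pct)
sum(pct * multiplier) = 9575
sum(pct) = 100
GFN = 9575 / 100 = 95.75


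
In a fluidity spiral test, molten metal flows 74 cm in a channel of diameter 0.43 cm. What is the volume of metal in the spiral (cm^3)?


Formula: V = pi * (d/2)^2 * L  (cylinder volume)
Radius = 0.43/2 = 0.215 cm
V = pi * 0.215^2 * 74 = 10.7463 cm^3


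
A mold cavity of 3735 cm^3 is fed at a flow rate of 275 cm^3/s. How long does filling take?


Formula: t_fill = V_mold / Q_flow
t = 3735 cm^3 / 275 cm^3/s = 13.5818 s

Answer: 13.5818 s


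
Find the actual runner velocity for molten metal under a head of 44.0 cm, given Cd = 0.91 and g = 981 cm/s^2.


Formula: v = Cd * sqrt(2 * g * h)  (Torricelli with discharge coefficient)
2*g*h = 2 * 981 * 44.0 = 86328.0 cm^2/s^2
sqrt(86328.0) = 293.81627 cm/s
v = 0.91 * 293.81627 = 267.3728 cm/s


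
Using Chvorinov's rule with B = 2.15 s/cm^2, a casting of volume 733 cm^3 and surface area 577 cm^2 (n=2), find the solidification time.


Formula: t_s = B * (V/A)^n  (Chvorinov's rule, n=2)
Modulus M = V/A = 733/577 = 1.270364 cm
M^2 = 1.270364^2 = 1.613825 cm^2
t_s = 2.15 * 1.613825 = 3.4697 s


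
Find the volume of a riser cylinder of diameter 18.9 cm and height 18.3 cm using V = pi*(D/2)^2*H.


Formula: V = pi * (D/2)^2 * H  (cylinder volume)
Radius = D/2 = 18.9/2 = 9.45 cm
V = pi * 9.45^2 * 18.3 = 5134.1030 cm^3

5134.1030 cm^3


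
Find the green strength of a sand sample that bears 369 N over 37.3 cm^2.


Formula: Compressive Strength = Force / Area
Strength = 369 N / 37.3 cm^2 = 9.8928 N/cm^2

Final answer: 9.8928 N/cm^2


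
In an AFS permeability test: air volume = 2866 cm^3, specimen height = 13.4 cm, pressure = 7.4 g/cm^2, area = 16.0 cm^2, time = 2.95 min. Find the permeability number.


Formula: Permeability Number P = (V * H) / (p * A * t)
Numerator: V * H = 2866 * 13.4 = 38404.4
Denominator: p * A * t = 7.4 * 16.0 * 2.95 = 349.28
P = 38404.4 / 349.28 = 109.9530

109.9530


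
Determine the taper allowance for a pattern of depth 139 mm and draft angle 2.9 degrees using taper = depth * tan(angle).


Formula: taper = depth * tan(draft_angle)
tan(2.9 deg) = 0.0506578
taper = 139 mm * 0.0506578 = 7.0414 mm

Answer: 7.0414 mm


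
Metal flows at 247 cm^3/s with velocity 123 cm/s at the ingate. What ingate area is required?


Formula: A_ingate = Q / v  (continuity equation)
A = 247 cm^3/s / 123 cm/s = 2.0081 cm^2

Final answer: 2.0081 cm^2


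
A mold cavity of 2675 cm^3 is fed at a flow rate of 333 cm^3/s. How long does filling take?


Formula: t_fill = V_mold / Q_flow
t = 2675 cm^3 / 333 cm^3/s = 8.0330 s

Final answer: 8.0330 s


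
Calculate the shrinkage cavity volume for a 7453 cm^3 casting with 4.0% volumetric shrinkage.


Formula: V_shrink = V_casting * shrinkage_pct / 100
V_shrink = 7453 cm^3 * 4.0 / 100 = 298.1200 cm^3


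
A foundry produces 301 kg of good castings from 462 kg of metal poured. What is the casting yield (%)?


Formula: Casting Yield = (W_good / W_total) * 100
Yield = (301 kg / 462 kg) * 100 = 65.1515%

Final answer: 65.1515%


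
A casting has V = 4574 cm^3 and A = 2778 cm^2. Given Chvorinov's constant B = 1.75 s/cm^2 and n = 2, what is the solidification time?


Formula: t_s = B * (V/A)^n  (Chvorinov's rule, n=2)
Modulus M = V/A = 4574/2778 = 1.646508 cm
M^2 = 1.646508^2 = 2.710989 cm^2
t_s = 1.75 * 2.710989 = 4.7442 s

Final answer: 4.7442 s


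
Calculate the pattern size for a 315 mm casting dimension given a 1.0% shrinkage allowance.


Formula: L_pattern = L_casting * (1 + shrinkage_rate/100)
Shrinkage factor = 1 + 1.0/100 = 1.01
L_pattern = 315 mm * 1.01 = 318.1500 mm

318.1500 mm


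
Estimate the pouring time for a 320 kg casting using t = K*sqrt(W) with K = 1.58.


Formula: t = K * sqrt(W)
sqrt(W) = sqrt(320) = 17.88854
t = 1.58 * 17.88854 = 28.2639 s

Answer: 28.2639 s


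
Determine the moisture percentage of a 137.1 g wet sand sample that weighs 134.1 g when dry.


Formula: MC = (W_wet - W_dry) / W_wet * 100
Water mass = 137.1 - 134.1 = 3.0 g
MC = 3.0 / 137.1 * 100 = 2.1882%

Answer: 2.1882%


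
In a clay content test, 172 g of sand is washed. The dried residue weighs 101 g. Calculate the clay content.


Formula: Clay% = (W_total - W_washed) / W_total * 100
Clay mass = 172 - 101 = 71 g
Clay% = 71 / 172 * 100 = 41.2791%

41.2791%


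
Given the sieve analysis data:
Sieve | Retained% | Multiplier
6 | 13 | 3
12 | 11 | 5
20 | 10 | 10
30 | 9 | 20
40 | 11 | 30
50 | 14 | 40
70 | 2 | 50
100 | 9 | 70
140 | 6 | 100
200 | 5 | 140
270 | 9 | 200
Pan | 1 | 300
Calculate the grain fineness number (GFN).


Formula: GFN = sum(pct * multiplier) / sum(pct)
sum(pct * multiplier) = 5394
sum(pct) = 100
GFN = 5394 / 100 = 53.94

53.94


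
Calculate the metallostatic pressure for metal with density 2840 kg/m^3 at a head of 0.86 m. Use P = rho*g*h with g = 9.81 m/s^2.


Formula: P = rho * g * h
rho * g = 2840 * 9.81 = 27860.4 N/m^3
P = 27860.4 * 0.86 = 23959.9440 Pa

23959.9440 Pa


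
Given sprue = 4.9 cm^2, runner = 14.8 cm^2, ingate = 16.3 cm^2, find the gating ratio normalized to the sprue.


Sprue:Runner:Ingate = 1 : 14.8/4.9 : 16.3/4.9 = 1:3.02:3.33

Final answer: 1:3.02:3.33


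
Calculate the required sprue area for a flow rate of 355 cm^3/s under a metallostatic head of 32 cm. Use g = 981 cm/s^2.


Formula: v = sqrt(2*g*h), A = Q/v
Velocity: v = sqrt(2 * 981 * 32) = sqrt(62784) = 250.5674 cm/s
Sprue area: A = Q / v = 355 / 250.5674 = 1.4168 cm^2

Final answer: 1.4168 cm^2


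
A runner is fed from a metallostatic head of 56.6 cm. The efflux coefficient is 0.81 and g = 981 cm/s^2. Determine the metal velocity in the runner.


Formula: v = Cd * sqrt(2 * g * h)  (Torricelli with discharge coefficient)
2*g*h = 2 * 981 * 56.6 = 111049.2 cm^2/s^2
sqrt(111049.2) = 333.24045 cm/s
v = 0.81 * 333.24045 = 269.9248 cm/s

269.9248 cm/s


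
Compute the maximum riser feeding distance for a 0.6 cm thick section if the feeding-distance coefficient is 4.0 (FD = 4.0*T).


Formula: FD = 4.0 * T  (riser feeding-distance rule)
FD = 4.0 * 0.6 cm = 2.4000 cm

Final answer: 2.4000 cm


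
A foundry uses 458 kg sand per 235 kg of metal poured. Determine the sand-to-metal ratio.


Formula: Sand-to-Metal Ratio = W_sand / W_metal
Ratio = 458 kg / 235 kg = 1.9489

Final answer: 1.9489


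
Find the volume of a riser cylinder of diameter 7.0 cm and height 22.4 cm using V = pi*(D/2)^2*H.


Formula: V = pi * (D/2)^2 * H  (cylinder volume)
Radius = D/2 = 7.0/2 = 3.5 cm
V = pi * 3.5^2 * 22.4 = 862.0530 cm^3

Final answer: 862.0530 cm^3


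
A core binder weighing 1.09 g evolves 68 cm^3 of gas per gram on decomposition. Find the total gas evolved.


Formula: V_gas = W_binder * gas_evolution_rate
V = 1.09 g * 68 cm^3/g = 74.1200 cm^3

74.1200 cm^3


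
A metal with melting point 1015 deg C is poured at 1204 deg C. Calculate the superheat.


Formula: Superheat = T_pour - T_melt
Superheat = 1204 - 1015 = 189 deg C


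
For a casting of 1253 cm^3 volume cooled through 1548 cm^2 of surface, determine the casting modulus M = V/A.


Formula: Casting Modulus M = V / A
M = 1253 cm^3 / 1548 cm^2 = 0.8094 cm


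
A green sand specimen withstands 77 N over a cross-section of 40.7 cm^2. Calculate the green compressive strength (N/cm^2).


Formula: Compressive Strength = Force / Area
Strength = 77 N / 40.7 cm^2 = 1.8919 N/cm^2

Final answer: 1.8919 N/cm^2


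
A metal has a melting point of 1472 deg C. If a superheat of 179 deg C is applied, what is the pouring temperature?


Formula: T_pour = T_melt + Superheat
T_pour = 1472 + 179 = 1651 deg C

1651 deg C


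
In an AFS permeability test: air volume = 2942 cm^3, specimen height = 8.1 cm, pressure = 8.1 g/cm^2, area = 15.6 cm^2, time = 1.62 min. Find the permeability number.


Formula: Permeability Number P = (V * H) / (p * A * t)
Numerator: V * H = 2942 * 8.1 = 23830.2
Denominator: p * A * t = 8.1 * 15.6 * 1.62 = 204.7032
P = 23830.2 / 204.7032 = 116.4134


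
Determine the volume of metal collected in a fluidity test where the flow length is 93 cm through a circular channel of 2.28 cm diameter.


Formula: V = pi * (d/2)^2 * L  (cylinder volume)
Radius = 2.28/2 = 1.14 cm
V = pi * 1.14^2 * 93 = 379.7017 cm^3

379.7017 cm^3


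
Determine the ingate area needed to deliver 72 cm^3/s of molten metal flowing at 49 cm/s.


Formula: A_ingate = Q / v  (continuity equation)
A = 72 cm^3/s / 49 cm/s = 1.4694 cm^2


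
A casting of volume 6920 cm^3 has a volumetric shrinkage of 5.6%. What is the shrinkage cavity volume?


Formula: V_shrink = V_casting * shrinkage_pct / 100
V_shrink = 6920 cm^3 * 5.6 / 100 = 387.5200 cm^3

Final answer: 387.5200 cm^3


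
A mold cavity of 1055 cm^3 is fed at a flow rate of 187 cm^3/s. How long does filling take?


Formula: t_fill = V_mold / Q_flow
t = 1055 cm^3 / 187 cm^3/s = 5.6417 s

5.6417 s


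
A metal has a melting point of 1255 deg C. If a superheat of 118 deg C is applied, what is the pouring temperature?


Formula: T_pour = T_melt + Superheat
T_pour = 1255 + 118 = 1373 deg C

Final answer: 1373 deg C


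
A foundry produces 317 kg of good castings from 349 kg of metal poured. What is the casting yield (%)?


Formula: Casting Yield = (W_good / W_total) * 100
Yield = (317 kg / 349 kg) * 100 = 90.8309%

Answer: 90.8309%


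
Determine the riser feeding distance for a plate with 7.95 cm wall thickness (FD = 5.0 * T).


Formula: FD = 5.0 * T  (riser feeding-distance rule)
FD = 5.0 * 7.95 cm = 39.7500 cm

39.7500 cm


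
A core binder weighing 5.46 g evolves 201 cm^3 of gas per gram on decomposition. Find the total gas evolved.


Formula: V_gas = W_binder * gas_evolution_rate
V = 5.46 g * 201 cm^3/g = 1097.4600 cm^3

Answer: 1097.4600 cm^3


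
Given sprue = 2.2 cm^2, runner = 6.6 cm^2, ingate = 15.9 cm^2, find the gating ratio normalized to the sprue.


Sprue:Runner:Ingate = 1 : 6.6/2.2 : 15.9/2.2 = 1:3.00:7.23

Final answer: 1:3.00:7.23


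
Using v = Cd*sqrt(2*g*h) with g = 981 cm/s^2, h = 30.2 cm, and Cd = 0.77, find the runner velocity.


Formula: v = Cd * sqrt(2 * g * h)  (Torricelli with discharge coefficient)
2*g*h = 2 * 981 * 30.2 = 59252.4 cm^2/s^2
sqrt(59252.4) = 243.41816 cm/s
v = 0.77 * 243.41816 = 187.4320 cm/s


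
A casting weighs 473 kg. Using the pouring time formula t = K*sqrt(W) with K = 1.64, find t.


Formula: t = K * sqrt(W)
sqrt(W) = sqrt(473) = 21.74856
t = 1.64 * 21.74856 = 35.6676 s

35.6676 s


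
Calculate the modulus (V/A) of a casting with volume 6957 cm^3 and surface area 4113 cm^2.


Formula: Casting Modulus M = V / A
M = 6957 cm^3 / 4113 cm^2 = 1.6915 cm

1.6915 cm


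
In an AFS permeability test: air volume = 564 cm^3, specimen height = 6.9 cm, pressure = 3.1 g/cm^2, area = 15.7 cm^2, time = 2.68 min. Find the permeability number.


Formula: Permeability Number P = (V * H) / (p * A * t)
Numerator: V * H = 564 * 6.9 = 3891.6
Denominator: p * A * t = 3.1 * 15.7 * 2.68 = 130.4356
P = 3891.6 / 130.4356 = 29.8354

Final answer: 29.8354


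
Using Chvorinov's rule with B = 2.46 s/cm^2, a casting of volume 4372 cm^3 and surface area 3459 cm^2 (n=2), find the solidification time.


Formula: t_s = B * (V/A)^n  (Chvorinov's rule, n=2)
Modulus M = V/A = 4372/3459 = 1.263949 cm
M^2 = 1.263949^2 = 1.597567 cm^2
t_s = 2.46 * 1.597567 = 3.9300 s

Answer: 3.9300 s


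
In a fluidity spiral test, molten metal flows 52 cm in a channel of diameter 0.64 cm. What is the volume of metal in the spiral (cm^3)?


Formula: V = pi * (d/2)^2 * L  (cylinder volume)
Radius = 0.64/2 = 0.32 cm
V = pi * 0.32^2 * 52 = 16.7284 cm^3

Final answer: 16.7284 cm^3


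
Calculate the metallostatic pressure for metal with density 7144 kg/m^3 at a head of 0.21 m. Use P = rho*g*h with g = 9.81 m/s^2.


Formula: P = rho * g * h
rho * g = 7144 * 9.81 = 70082.64 N/m^3
P = 70082.64 * 0.21 = 14717.3544 Pa


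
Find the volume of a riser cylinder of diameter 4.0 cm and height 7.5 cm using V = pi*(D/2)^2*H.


Formula: V = pi * (D/2)^2 * H  (cylinder volume)
Radius = D/2 = 4.0/2 = 2.0 cm
V = pi * 2.0^2 * 7.5 = 94.2478 cm^3


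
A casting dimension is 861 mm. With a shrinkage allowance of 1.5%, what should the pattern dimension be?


Formula: L_pattern = L_casting * (1 + shrinkage_rate/100)
Shrinkage factor = 1 + 1.5/100 = 1.015
L_pattern = 861 mm * 1.015 = 873.9150 mm


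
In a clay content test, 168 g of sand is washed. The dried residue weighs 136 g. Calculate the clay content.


Formula: Clay% = (W_total - W_washed) / W_total * 100
Clay mass = 168 - 136 = 32 g
Clay% = 32 / 168 * 100 = 19.0476%

Answer: 19.0476%


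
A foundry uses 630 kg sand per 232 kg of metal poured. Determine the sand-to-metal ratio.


Formula: Sand-to-Metal Ratio = W_sand / W_metal
Ratio = 630 kg / 232 kg = 2.7155

Final answer: 2.7155


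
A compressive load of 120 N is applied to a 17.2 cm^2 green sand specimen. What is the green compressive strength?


Formula: Compressive Strength = Force / Area
Strength = 120 N / 17.2 cm^2 = 6.9767 N/cm^2


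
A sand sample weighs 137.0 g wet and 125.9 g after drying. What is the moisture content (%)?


Formula: MC = (W_wet - W_dry) / W_wet * 100
Water mass = 137.0 - 125.9 = 11.1 g
MC = 11.1 / 137.0 * 100 = 8.1022%

Answer: 8.1022%


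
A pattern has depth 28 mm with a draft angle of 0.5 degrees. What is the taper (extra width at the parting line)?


Formula: taper = depth * tan(draft_angle)
tan(0.5 deg) = 0.0087269
taper = 28 mm * 0.0087269 = 0.2444 mm

Final answer: 0.2444 mm


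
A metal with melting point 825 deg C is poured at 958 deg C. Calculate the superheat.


Formula: Superheat = T_pour - T_melt
Superheat = 958 - 825 = 133 deg C

Answer: 133 deg C
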